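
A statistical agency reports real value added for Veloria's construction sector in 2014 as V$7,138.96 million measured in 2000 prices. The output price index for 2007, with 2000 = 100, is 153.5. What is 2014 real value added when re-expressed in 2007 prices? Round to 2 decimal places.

Real value added in 2007 prices = Real value added in 2000 prices × (P_2007/P_2000) = 7138.96 × 1.535 = 10958.30.

V$10,958.30 million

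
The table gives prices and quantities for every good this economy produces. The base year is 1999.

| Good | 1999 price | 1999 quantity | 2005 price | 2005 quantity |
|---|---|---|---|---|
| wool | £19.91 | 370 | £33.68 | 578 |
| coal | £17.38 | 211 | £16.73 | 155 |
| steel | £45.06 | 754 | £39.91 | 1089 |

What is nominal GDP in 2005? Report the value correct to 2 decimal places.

£65522.18

Nominal GDP 2005 = Σ (p_2005 × q_2005) = 33.68·578 + 16.73·155 + 39.91·1089 = 65522.18.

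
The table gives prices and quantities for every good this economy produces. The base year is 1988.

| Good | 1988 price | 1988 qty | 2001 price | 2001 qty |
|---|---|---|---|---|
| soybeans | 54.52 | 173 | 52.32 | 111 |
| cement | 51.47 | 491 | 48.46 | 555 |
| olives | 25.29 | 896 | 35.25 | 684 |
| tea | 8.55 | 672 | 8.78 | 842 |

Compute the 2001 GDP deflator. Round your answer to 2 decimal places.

Nominal GDP 2001 = 52.32·111 + 48.46·555 + 35.25·684 + 8.78·842 = 64206.58.
Real GDP 2001 (at 1988 prices) = 54.52·111 + 51.47·555 + 25.29·684 + 8.55·842 = 59115.03.
Deflator = Nominal/Real × 100 = 64206.58/59115.03 × 100 = 108.613.

108.61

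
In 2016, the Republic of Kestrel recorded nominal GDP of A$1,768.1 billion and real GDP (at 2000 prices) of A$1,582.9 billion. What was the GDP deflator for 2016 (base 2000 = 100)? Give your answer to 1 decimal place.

GDP deflator = (Nominal / Real) × 100 = 1768.1 / 1582.9 × 100 = 111.70.

111.7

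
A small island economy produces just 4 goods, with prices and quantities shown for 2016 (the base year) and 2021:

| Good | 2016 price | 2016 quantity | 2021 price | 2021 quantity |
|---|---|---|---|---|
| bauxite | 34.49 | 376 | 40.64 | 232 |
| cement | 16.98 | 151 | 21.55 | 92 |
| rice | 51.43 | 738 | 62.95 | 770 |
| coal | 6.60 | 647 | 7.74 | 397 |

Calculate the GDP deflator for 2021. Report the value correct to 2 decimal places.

121.57

Nominal GDP 2021 = 40.64·232 + 21.55·92 + 62.95·770 + 7.74·397 = 62955.36.
Real GDP 2021 (at 2016 prices) = 34.49·232 + 16.98·92 + 51.43·770 + 6.60·397 = 51785.14.
Deflator = Nominal/Real × 100 = 62955.36/51785.14 × 100 = 121.570.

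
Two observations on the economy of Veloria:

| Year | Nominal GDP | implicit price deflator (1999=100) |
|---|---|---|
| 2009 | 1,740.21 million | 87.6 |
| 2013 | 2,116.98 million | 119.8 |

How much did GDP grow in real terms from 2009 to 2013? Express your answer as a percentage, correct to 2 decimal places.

-11.05%

Real GDP 2009 = 1740.21 / 0.876 = 1986.54.
Real GDP 2013 = 2116.98 / 1.198 = 1767.10.
Real growth = 1767.10 / 1986.54 − 1 = -0.1105.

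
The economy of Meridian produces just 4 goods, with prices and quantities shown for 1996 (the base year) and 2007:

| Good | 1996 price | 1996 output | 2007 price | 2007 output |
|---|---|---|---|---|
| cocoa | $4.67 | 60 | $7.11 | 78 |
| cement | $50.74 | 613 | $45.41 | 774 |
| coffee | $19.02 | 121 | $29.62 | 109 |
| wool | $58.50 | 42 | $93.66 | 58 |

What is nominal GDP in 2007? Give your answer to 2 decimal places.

$44362.78

Nominal GDP 2007 = Σ (p_2007 × q_2007) = 7.11·78 + 45.41·774 + 29.62·109 + 93.66·58 = 44362.78.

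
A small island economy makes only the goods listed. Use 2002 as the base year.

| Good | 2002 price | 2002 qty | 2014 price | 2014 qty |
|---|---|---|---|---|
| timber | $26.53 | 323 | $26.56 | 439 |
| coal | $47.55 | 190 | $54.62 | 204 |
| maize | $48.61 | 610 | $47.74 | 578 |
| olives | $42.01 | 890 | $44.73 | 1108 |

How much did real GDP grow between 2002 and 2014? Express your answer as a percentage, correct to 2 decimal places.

Real GDP 2002 = Nominal GDP 2002 = 26.53·323 + 47.55·190 + 48.61·610 + 42.01·890 = 84644.69.
Real GDP 2014 (at 2002 prices) = 26.53·439 + 47.55·204 + 48.61·578 + 42.01·1108 = 95990.53.
Real growth = 95990.53/84644.69 − 1 = 0.1340.

13.40%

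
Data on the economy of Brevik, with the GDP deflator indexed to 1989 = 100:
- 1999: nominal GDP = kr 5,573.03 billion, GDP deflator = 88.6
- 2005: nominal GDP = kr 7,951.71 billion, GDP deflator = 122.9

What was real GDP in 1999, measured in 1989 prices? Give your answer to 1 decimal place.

Real GDP = Nominal / (GDP deflator/100) = 5573.03 / 0.886 = 6290.10.

kr 6,290.1 billion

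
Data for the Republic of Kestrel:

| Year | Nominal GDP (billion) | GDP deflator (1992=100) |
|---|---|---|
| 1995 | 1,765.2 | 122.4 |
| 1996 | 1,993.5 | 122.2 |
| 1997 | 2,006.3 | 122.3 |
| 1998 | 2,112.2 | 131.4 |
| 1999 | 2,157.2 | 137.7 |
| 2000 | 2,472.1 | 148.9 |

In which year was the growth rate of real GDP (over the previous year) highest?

1996: real = 1993.5/1.222 = 1631.34; growth vs 1995 (1442.16) = 13.12%.
1997: real = 2006.3/1.223 = 1640.47; growth vs 1996 (1631.34) = 0.56%.
1998: real = 2112.2/1.314 = 1607.46; growth vs 1997 (1640.47) = -2.01%.
1999: real = 2157.2/1.377 = 1566.59; growth vs 1998 (1607.46) = -2.54%.
2000: real = 2472.1/1.489 = 1660.24; growth vs 1999 (1566.59) = 5.98%.

1996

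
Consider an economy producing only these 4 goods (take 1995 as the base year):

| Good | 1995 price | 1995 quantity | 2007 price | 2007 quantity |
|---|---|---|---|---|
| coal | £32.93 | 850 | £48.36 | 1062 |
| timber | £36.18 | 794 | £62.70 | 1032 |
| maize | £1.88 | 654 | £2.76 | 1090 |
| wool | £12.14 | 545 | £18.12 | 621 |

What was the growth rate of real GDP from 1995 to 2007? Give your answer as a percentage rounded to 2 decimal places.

26.85%

Real GDP 1995 = Nominal GDP 1995 = 32.93·850 + 36.18·794 + 1.88·654 + 12.14·545 = 64563.24.
Real GDP 2007 (at 1995 prices) = 32.93·1062 + 36.18·1032 + 1.88·1090 + 12.14·621 = 81897.56.
Real growth = 81897.56/64563.24 − 1 = 0.2685.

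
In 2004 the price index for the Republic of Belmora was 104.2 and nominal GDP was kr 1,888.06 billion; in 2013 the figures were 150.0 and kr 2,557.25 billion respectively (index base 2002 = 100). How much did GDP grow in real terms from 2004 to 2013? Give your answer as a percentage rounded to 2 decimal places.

-5.91%

Real GDP 2004 = 1888.06 / 1.042 = 1811.96.
Real GDP 2013 = 2557.25 / 1.500 = 1704.83.
Real growth = 1704.83 / 1811.96 − 1 = -0.0591.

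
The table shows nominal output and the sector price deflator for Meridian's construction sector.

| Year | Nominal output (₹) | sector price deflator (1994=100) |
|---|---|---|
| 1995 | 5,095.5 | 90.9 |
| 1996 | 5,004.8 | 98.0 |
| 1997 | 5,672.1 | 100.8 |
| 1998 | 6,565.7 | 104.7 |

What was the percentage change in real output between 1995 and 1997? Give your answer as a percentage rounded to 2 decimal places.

0.38%

Real output 1995 = 5095.5/0.909 = 5605.61.
Real output 1997 = 5672.1/1.008 = 5627.08.
Change = 5627.08/5605.61 − 1 = 0.0038.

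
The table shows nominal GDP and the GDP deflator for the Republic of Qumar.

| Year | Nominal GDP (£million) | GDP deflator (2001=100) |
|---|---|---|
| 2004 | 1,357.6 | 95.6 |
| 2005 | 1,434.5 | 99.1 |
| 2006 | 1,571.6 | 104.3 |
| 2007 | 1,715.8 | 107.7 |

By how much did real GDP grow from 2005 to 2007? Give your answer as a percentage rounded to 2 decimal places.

10.06%

Real GDP 2005 = 1434.5/0.991 = 1447.53.
Real GDP 2007 = 1715.8/1.077 = 1593.13.
Change = 1593.13/1447.53 − 1 = 0.1006.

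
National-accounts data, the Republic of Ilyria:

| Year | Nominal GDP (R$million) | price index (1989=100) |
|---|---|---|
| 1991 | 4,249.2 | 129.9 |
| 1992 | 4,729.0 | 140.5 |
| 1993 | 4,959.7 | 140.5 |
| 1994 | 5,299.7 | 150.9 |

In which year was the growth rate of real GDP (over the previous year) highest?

1993

1992: real = 4729.0/1.405 = 3365.84; growth vs 1991 (3271.13) = 2.90%.
1993: real = 4959.7/1.405 = 3530.04; growth vs 1992 (3365.84) = 4.88%.
1994: real = 5299.7/1.509 = 3512.06; growth vs 1993 (3530.04) = -0.51%.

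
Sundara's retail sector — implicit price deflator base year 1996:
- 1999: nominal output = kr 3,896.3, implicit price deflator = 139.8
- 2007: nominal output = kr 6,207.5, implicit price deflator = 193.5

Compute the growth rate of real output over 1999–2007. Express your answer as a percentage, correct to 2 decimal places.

15.10%

Deflate each year: 1999 → 3896.3/1.398 = 2787.05; 2007 → 6207.5/1.935 = 3208.01.
So real output changed by 3208.01/2787.05 − 1 = 0.1510, i.e. 15.10%.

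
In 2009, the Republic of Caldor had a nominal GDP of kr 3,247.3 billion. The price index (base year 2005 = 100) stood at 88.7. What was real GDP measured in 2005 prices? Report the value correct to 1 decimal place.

kr 3,661.0 billion

Real GDP = Nominal / (price index/100) = 3247.3 / 0.887 = 3660.99.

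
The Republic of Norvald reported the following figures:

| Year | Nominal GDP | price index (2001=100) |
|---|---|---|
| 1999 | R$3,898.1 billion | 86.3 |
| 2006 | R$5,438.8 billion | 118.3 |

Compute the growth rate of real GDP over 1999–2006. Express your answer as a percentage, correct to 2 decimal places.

1.78%

Deflate each year: 1999 → 3898.1/0.863 = 4516.92; 2006 → 5438.8/1.183 = 4597.46.
So real GDP changed by 4597.46/4516.92 − 1 = 0.0178, i.e. 1.78%.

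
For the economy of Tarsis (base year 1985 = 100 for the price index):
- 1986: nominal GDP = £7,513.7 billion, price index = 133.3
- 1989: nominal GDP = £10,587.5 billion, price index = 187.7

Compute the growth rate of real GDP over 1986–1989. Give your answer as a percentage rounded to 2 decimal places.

Real GDP 1986 = 7513.7 / 1.333 = 5636.68.
Real GDP 1989 = 10587.5 / 1.877 = 5640.65.
Real growth = 5640.65 / 5636.68 − 1 = 0.0007.

0.07%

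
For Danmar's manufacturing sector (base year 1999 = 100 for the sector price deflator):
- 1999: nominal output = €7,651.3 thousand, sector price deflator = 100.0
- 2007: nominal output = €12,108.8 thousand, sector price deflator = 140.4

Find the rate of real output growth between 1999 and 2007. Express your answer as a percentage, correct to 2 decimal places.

12.72%

Real output 1999 = 7651.3 / 1.000 = 7651.30.
Real output 2007 = 12108.8 / 1.404 = 8624.50.
Real growth = 8624.50 / 7651.30 − 1 = 0.1272.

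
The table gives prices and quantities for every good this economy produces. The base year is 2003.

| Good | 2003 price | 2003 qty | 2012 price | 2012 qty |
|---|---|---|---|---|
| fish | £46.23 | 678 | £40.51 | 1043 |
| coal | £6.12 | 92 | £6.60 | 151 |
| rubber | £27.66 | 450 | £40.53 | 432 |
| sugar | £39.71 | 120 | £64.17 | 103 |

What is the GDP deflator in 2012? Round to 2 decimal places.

Nominal GDP 2012 = 40.51·1043 + 6.60·151 + 40.53·432 + 64.17·103 = 67367.00.
Real GDP 2012 (at 2003 prices) = 46.23·1043 + 6.12·151 + 27.66·432 + 39.71·103 = 65181.26.
Deflator = Nominal/Real × 100 = 67367.00/65181.26 × 100 = 103.353.

103.35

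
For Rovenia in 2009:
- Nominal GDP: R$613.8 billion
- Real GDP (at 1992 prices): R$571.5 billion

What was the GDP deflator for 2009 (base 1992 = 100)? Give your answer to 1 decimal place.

GDP deflator = (Nominal / Real) × 100 = 613.8 / 571.5 × 100 = 107.40.

107.4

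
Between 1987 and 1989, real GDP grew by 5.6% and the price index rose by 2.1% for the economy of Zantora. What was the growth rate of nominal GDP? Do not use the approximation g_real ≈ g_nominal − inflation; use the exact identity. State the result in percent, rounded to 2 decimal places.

7.82%

(1 + g_nom) = (1 + g_real)(1 + π) = 1.0560 × 1.0210 = 1.07818.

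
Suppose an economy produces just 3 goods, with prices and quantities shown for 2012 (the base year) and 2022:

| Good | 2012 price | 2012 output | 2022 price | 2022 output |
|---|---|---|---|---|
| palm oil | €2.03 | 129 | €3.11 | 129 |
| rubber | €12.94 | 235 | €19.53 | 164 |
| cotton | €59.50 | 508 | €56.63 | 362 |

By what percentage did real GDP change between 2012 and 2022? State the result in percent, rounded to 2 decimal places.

Real GDP 2012 = Nominal GDP 2012 = 2.03·129 + 12.94·235 + 59.50·508 = 33528.77.
Real GDP 2022 (at 2012 prices) = 2.03·129 + 12.94·164 + 59.50·362 = 23923.03.
Real growth = 23923.03/33528.77 − 1 = -0.2865.

-28.65%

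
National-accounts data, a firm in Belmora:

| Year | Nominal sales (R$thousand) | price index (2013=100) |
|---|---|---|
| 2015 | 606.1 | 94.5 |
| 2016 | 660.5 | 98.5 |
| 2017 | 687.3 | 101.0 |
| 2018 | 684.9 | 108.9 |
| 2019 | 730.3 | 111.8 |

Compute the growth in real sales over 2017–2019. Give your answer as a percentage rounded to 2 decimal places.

-4.01%

Real sales 2017 = 687.3/1.010 = 680.50.
Real sales 2019 = 730.3/1.118 = 653.22.
Change = 653.22/680.50 − 1 = -0.0401.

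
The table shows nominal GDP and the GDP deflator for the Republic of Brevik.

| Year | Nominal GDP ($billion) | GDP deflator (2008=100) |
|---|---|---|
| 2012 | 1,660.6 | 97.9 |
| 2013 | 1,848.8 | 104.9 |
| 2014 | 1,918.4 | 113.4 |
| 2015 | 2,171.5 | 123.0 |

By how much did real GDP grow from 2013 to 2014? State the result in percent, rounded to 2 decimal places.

-4.01%

Real GDP 2013 = 1848.8/1.049 = 1762.44.
Real GDP 2014 = 1918.4/1.134 = 1691.71.
Change = 1691.71/1762.44 − 1 = -0.0401.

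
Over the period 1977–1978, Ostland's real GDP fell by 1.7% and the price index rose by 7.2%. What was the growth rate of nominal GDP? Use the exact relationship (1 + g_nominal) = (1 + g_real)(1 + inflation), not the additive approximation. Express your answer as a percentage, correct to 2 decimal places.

(1 + g_nom) = (1 + g_real)(1 + π) = 0.9830 × 1.0720 = 1.05378.

5.38%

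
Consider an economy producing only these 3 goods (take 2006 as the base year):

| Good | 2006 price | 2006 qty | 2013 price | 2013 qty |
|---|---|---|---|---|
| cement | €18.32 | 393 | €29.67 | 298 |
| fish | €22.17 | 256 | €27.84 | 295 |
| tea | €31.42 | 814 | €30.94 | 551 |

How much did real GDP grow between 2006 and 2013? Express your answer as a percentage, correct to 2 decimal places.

-23.77%

Real GDP 2006 = Nominal GDP 2006 = 18.32·393 + 22.17·256 + 31.42·814 = 38451.16.
Real GDP 2013 (at 2006 prices) = 18.32·298 + 22.17·295 + 31.42·551 = 29311.93.
Real growth = 29311.93/38451.16 − 1 = -0.2377.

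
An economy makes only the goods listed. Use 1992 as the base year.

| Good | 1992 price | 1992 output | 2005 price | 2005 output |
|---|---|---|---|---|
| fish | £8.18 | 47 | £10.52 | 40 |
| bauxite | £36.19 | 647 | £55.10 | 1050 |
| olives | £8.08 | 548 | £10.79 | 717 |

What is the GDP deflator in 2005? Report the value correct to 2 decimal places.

149.62

Nominal GDP 2005 = 10.52·40 + 55.10·1050 + 10.79·717 = 66012.23.
Real GDP 2005 (at 1992 prices) = 8.18·40 + 36.19·1050 + 8.08·717 = 44120.06.
Deflator = Nominal/Real × 100 = 66012.23/44120.06 × 100 = 149.620.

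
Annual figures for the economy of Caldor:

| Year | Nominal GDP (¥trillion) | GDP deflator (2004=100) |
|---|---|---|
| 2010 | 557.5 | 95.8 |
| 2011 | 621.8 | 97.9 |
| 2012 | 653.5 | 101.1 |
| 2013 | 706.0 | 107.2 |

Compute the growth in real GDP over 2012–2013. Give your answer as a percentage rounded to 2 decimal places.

1.89%

Real GDP 2012 = 653.5/1.011 = 646.39.
Real GDP 2013 = 706.0/1.072 = 658.58.
Change = 658.58/646.39 − 1 = 0.0189.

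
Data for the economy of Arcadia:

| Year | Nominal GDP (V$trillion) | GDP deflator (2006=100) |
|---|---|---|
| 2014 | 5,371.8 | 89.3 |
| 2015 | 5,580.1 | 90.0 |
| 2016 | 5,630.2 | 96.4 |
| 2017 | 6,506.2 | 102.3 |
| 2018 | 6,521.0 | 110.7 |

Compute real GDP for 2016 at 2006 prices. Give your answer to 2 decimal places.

V$5,840.46 trillion

Real GDP 2016 = 5630.2 / 0.964 = 5840.46.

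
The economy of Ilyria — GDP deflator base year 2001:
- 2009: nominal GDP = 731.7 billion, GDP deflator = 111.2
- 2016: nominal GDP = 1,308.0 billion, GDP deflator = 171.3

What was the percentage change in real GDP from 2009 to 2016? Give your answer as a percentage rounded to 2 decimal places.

16.04%

Deflate each year: 2009 → 731.7/1.112 = 658.00; 2016 → 1308.0/1.713 = 763.57.
So real GDP changed by 763.57/658.00 − 1 = 0.1604, i.e. 16.04%.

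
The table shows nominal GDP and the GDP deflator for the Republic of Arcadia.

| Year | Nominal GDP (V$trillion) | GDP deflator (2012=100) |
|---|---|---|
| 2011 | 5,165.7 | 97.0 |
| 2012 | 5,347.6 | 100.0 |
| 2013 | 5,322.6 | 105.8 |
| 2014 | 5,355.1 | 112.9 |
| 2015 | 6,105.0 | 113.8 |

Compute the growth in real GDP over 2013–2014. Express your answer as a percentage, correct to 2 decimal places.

-5.72%

Real GDP 2013 = 5322.6/1.058 = 5030.81.
Real GDP 2014 = 5355.1/1.129 = 4743.22.
Change = 4743.22/5030.81 − 1 = -0.0572.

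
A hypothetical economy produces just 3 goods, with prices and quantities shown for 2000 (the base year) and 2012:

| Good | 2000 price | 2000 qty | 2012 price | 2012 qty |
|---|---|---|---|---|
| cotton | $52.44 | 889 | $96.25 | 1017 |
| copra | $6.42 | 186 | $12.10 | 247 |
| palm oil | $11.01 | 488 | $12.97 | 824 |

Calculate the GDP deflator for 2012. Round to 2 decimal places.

Nominal GDP 2012 = 96.25·1017 + 12.10·247 + 12.97·824 = 111562.23.
Real GDP 2012 (at 2000 prices) = 52.44·1017 + 6.42·247 + 11.01·824 = 63989.46.
Deflator = Nominal/Real × 100 = 111562.23/63989.46 × 100 = 174.345.

174.34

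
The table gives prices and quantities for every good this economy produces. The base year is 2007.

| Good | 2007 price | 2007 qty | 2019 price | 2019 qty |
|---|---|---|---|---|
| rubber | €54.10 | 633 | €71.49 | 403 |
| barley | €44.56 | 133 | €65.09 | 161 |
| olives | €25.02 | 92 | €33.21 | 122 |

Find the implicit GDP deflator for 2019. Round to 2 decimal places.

Nominal GDP 2019 = 71.49·403 + 65.09·161 + 33.21·122 = 43341.58.
Real GDP 2019 (at 2007 prices) = 54.10·403 + 44.56·161 + 25.02·122 = 32028.90.
Deflator = Nominal/Real × 100 = 43341.58/32028.90 × 100 = 135.320.

135.32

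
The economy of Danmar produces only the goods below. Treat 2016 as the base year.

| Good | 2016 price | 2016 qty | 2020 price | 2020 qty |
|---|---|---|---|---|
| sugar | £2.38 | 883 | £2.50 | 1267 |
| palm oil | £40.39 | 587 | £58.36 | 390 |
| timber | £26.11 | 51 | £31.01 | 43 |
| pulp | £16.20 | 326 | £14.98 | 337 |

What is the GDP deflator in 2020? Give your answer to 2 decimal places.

127.46

Nominal GDP 2020 = 2.50·1267 + 58.36·390 + 31.01·43 + 14.98·337 = 32309.59.
Real GDP 2020 (at 2016 prices) = 2.38·1267 + 40.39·390 + 26.11·43 + 16.20·337 = 25349.69.
Deflator = Nominal/Real × 100 = 32309.59/25349.69 × 100 = 127.456.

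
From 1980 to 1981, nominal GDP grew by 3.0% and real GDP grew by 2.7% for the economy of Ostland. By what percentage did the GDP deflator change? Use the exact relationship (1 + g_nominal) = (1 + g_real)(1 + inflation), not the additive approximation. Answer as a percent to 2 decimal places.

(1 + g_nom) = (1 + g_real)(1 + π), so π = 1.0300 / 1.0270 − 1 = 0.00292.

0.29%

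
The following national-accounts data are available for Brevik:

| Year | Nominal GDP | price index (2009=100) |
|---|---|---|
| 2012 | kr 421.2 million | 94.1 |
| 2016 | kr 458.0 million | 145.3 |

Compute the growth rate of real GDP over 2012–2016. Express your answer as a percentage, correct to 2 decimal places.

-29.58%

Deflate each year: 2012 → 421.2/0.941 = 447.61; 2016 → 458.0/1.453 = 315.21.
So real GDP changed by 315.21/447.61 − 1 = -0.2958, i.e. -29.58%.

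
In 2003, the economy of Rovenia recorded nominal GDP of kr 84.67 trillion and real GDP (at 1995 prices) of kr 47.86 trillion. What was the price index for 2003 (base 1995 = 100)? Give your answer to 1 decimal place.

price index = (Nominal / Real) × 100 = 84.67 / 47.86 × 100 = 176.91.

176.9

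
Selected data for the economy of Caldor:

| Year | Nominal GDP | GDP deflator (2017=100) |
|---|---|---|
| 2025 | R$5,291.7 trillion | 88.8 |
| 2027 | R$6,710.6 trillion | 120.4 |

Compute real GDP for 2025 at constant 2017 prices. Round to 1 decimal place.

Real GDP = Nominal / (GDP deflator/100) = 5291.7 / 0.888 = 5959.12.

R$5,959.1 trillion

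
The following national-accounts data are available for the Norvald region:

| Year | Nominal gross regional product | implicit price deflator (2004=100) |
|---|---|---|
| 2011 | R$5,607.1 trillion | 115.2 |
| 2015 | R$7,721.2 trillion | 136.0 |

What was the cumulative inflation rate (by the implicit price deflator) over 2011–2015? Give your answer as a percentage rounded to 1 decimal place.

Price-level change = 136.0 / 115.2 − 1 = 0.1806.

18.1%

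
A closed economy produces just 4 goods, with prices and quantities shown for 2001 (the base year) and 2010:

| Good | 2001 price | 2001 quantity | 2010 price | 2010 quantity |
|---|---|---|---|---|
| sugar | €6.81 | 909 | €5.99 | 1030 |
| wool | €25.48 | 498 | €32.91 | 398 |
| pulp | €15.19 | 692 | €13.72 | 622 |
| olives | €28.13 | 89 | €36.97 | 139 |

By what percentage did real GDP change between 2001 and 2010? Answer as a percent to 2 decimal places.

Real GDP 2001 = Nominal GDP 2001 = 6.81·909 + 25.48·498 + 15.19·692 + 28.13·89 = 31894.38.
Real GDP 2010 (at 2001 prices) = 6.81·1030 + 25.48·398 + 15.19·622 + 28.13·139 = 30513.59.
Real growth = 30513.59/31894.38 − 1 = -0.0433.

-4.33%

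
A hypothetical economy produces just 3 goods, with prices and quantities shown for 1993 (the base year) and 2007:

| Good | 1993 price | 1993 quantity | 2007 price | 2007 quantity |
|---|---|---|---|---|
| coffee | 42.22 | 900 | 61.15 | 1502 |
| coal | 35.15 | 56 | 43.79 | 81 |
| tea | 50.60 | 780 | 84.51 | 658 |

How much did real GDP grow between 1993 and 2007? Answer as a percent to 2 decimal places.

25.33%

Real GDP 1993 = Nominal GDP 1993 = 42.22·900 + 35.15·56 + 50.60·780 = 79434.40.
Real GDP 2007 (at 1993 prices) = 42.22·1502 + 35.15·81 + 50.60·658 = 99556.39.
Real growth = 99556.39/79434.40 − 1 = 0.2533.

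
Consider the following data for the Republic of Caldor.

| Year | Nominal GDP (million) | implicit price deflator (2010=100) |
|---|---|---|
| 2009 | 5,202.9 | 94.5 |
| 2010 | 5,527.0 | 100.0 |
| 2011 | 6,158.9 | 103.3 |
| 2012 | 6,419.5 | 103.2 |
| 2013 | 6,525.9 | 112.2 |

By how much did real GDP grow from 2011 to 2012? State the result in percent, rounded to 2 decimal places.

4.33%

Real GDP 2011 = 6158.9/1.033 = 5962.15.
Real GDP 2012 = 6419.5/1.032 = 6220.45.
Change = 6220.45/5962.15 − 1 = 0.0433.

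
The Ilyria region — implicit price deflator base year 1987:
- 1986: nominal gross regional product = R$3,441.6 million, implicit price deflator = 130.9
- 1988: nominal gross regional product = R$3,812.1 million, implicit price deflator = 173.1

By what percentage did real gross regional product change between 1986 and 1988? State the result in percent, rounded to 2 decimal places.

-16.24%

Deflate each year: 1986 → 3441.6/1.309 = 2629.18; 1988 → 3812.1/1.731 = 2202.25.
So real gross regional product changed by 2202.25/2629.18 − 1 = -0.1624, i.e. -16.24%.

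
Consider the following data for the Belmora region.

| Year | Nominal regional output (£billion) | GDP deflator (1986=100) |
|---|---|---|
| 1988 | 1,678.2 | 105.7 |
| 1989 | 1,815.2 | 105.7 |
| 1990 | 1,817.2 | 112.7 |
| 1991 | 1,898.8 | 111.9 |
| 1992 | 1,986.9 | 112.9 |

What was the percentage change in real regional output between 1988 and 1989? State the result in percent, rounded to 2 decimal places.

8.16%

Real regional output 1988 = 1678.2/1.057 = 1587.70.
Real regional output 1989 = 1815.2/1.057 = 1717.31.
Change = 1717.31/1587.70 − 1 = 0.0816.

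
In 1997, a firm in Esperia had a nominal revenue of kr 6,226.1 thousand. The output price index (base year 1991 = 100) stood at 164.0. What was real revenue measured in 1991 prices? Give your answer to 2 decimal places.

kr 3,796.40 thousand

Real revenue = Nominal / (output price index/100) = 6226.1 / 1.640 = 3796.40.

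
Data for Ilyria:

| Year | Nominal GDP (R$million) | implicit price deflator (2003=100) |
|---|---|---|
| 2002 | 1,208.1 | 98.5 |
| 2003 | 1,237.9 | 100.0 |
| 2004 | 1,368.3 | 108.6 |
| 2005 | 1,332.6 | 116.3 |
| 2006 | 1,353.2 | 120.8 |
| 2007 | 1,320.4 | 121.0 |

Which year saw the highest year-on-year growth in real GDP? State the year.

2003: real = 1237.9/1.000 = 1237.90; growth vs 2002 (1226.50) = 0.93%.
2004: real = 1368.3/1.086 = 1259.94; growth vs 2003 (1237.90) = 1.78%.
2005: real = 1332.6/1.163 = 1145.83; growth vs 2004 (1259.94) = -9.06%.
2006: real = 1353.2/1.208 = 1120.20; growth vs 2005 (1145.83) = -2.24%.
2007: real = 1320.4/1.210 = 1091.24; growth vs 2006 (1120.20) = -2.59%.

2004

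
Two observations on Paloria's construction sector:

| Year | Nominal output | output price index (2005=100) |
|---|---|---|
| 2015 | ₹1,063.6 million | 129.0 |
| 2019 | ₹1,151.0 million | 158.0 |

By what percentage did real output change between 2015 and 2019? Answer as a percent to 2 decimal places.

-11.65%

Deflate each year: 2015 → 1063.6/1.290 = 824.50; 2019 → 1151.0/1.580 = 728.48.
So real output changed by 728.48/824.50 − 1 = -0.1165, i.e. -11.65%.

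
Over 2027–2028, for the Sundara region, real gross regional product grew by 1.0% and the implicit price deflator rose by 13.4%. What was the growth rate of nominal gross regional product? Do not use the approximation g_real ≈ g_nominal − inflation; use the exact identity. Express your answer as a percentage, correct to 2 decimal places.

14.53%

(1 + g_nom) = (1 + g_real)(1 + π) = 1.0100 × 1.1340 = 1.14534.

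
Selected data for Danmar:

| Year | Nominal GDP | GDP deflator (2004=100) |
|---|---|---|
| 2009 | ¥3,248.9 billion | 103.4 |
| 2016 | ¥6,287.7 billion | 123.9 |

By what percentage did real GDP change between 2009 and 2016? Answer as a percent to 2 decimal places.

61.51%

Real GDP 2009 = 3248.9 / 1.034 = 3142.07.
Real GDP 2016 = 6287.7 / 1.239 = 5074.82.
Real growth = 5074.82 / 3142.07 − 1 = 0.6151.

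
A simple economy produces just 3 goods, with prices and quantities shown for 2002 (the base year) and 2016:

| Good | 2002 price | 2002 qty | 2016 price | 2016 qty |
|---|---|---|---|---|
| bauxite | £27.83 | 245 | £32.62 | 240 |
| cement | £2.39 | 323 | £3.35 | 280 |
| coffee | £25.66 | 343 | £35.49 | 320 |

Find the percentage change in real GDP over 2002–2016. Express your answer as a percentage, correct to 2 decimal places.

Real GDP 2002 = Nominal GDP 2002 = 27.83·245 + 2.39·323 + 25.66·343 = 16391.70.
Real GDP 2016 (at 2002 prices) = 27.83·240 + 2.39·280 + 25.66·320 = 15559.60.
Real growth = 15559.60/16391.70 − 1 = -0.0508.

-5.08%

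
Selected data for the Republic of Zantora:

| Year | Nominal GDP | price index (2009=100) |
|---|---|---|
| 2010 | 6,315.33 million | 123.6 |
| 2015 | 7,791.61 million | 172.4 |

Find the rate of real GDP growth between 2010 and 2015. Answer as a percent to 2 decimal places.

Deflate each year: 2010 → 6315.33/1.236 = 5109.49; 2015 → 7791.61/1.724 = 4519.50.
So real GDP changed by 4519.50/5109.49 − 1 = -0.1155, i.e. -11.55%.

-11.55%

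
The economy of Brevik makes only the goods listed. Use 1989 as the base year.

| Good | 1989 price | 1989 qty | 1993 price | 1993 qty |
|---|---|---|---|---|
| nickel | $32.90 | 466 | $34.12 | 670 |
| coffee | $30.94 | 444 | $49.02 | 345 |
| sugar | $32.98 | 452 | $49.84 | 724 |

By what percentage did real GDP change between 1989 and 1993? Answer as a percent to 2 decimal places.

28.70%

Real GDP 1989 = Nominal GDP 1989 = 32.90·466 + 30.94·444 + 32.98·452 = 43975.72.
Real GDP 1993 (at 1989 prices) = 32.90·670 + 30.94·345 + 32.98·724 = 56594.82.
Real growth = 56594.82/43975.72 − 1 = 0.2870.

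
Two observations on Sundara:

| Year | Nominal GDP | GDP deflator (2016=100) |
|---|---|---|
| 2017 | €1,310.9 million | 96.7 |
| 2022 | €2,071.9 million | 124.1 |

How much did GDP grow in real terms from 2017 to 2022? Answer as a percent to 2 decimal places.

23.16%

Real GDP 2017 = 1310.9 / 0.967 = 1355.64.
Real GDP 2022 = 2071.9 / 1.241 = 1669.54.
Real growth = 1669.54 / 1355.64 − 1 = 0.2316.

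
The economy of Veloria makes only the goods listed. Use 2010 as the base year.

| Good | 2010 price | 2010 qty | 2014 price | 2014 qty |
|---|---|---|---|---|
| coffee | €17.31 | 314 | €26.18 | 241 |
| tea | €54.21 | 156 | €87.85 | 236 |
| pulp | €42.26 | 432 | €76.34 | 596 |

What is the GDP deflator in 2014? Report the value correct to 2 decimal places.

Nominal GDP 2014 = 26.18·241 + 87.85·236 + 76.34·596 = 72540.62.
Real GDP 2014 (at 2010 prices) = 17.31·241 + 54.21·236 + 42.26·596 = 42152.23.
Deflator = Nominal/Real × 100 = 72540.62/42152.23 × 100 = 172.092.

172.09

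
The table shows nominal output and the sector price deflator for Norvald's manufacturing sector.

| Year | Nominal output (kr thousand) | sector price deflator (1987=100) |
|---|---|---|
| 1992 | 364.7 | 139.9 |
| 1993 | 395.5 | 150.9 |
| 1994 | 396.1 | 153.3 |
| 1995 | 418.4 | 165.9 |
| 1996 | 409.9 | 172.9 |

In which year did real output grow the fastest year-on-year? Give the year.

1993

1993: real = 395.5/1.509 = 262.09; growth vs 1992 (260.69) = 0.54%.
1994: real = 396.1/1.533 = 258.38; growth vs 1993 (262.09) = -1.42%.
1995: real = 418.4/1.659 = 252.20; growth vs 1994 (258.38) = -2.39%.
1996: real = 409.9/1.729 = 237.07; growth vs 1995 (252.20) = -6.00%.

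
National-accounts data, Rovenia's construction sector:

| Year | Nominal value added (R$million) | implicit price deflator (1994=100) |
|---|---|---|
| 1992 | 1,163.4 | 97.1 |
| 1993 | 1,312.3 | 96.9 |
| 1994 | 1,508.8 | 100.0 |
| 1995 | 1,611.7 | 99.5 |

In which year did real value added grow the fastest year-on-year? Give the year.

1993: real = 1312.3/0.969 = 1354.28; growth vs 1992 (1198.15) = 13.03%.
1994: real = 1508.8/1.000 = 1508.80; growth vs 1993 (1354.28) = 11.41%.
1995: real = 1611.7/0.995 = 1619.80; growth vs 1994 (1508.80) = 7.36%.

1993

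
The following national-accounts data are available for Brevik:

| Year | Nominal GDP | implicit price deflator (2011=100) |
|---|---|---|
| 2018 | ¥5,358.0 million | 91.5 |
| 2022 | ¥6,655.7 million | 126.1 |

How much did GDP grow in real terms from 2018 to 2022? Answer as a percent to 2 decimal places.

-9.86%

Real GDP 2018 = 5358.0 / 0.915 = 5855.74.
Real GDP 2022 = 6655.7 / 1.261 = 5278.11.
Real growth = 5278.11 / 5855.74 − 1 = -0.0986.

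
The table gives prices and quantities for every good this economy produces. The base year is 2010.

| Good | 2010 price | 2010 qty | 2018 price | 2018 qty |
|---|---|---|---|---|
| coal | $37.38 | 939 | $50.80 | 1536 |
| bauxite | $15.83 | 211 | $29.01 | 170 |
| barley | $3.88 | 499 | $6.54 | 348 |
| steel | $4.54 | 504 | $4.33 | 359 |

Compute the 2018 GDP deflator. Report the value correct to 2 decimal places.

Nominal GDP 2018 = 50.80·1536 + 29.01·170 + 6.54·348 + 4.33·359 = 86790.89.
Real GDP 2018 (at 2010 prices) = 37.38·1536 + 15.83·170 + 3.88·348 + 4.54·359 = 63086.88.
Deflator = Nominal/Real × 100 = 86790.89/63086.88 × 100 = 137.574.

137.57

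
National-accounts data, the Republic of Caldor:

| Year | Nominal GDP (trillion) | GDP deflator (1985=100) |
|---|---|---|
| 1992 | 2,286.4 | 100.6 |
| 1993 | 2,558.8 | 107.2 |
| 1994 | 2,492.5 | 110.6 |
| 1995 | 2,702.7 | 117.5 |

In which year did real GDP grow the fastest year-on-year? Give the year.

1993

1993: real = 2558.8/1.072 = 2386.94; growth vs 1992 (2272.76) = 5.02%.
1994: real = 2492.5/1.106 = 2253.62; growth vs 1993 (2386.94) = -5.59%.
1995: real = 2702.7/1.175 = 2300.17; growth vs 1994 (2253.62) = 2.07%.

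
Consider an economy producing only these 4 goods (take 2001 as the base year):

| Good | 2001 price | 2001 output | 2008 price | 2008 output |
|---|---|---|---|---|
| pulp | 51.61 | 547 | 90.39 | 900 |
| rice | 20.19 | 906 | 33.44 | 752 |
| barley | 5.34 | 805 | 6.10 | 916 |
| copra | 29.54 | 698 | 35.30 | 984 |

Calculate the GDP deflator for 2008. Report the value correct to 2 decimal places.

153.59

Nominal GDP 2008 = 90.39·900 + 33.44·752 + 6.10·916 + 35.30·984 = 146820.68.
Real GDP 2008 (at 2001 prices) = 51.61·900 + 20.19·752 + 5.34·916 + 29.54·984 = 95590.68.
Deflator = Nominal/Real × 100 = 146820.68/95590.68 × 100 = 153.593.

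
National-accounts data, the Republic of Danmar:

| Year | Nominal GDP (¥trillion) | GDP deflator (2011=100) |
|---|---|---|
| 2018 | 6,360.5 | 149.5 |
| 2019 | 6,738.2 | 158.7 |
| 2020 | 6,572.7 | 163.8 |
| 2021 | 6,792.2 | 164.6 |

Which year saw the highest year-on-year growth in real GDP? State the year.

2019: real = 6738.2/1.587 = 4245.87; growth vs 2018 (4254.52) = -0.20%.
2020: real = 6572.7/1.638 = 4012.64; growth vs 2019 (4245.87) = -5.49%.
2021: real = 6792.2/1.646 = 4126.49; growth vs 2020 (4012.64) = 2.84%.

2021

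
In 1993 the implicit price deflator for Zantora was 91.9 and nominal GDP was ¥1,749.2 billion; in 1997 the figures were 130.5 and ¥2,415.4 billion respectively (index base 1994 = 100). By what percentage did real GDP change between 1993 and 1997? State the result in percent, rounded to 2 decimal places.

-2.76%

Deflate each year: 1993 → 1749.2/0.919 = 1903.37; 1997 → 2415.4/1.305 = 1850.88.
So real GDP changed by 1850.88/1903.37 − 1 = -0.0276, i.e. -2.76%.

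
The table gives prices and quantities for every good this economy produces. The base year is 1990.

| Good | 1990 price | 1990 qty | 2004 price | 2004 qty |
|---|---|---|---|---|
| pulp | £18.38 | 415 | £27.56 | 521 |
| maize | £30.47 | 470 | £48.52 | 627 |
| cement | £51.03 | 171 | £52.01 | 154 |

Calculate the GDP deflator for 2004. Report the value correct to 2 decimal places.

144.48

Nominal GDP 2004 = 27.56·521 + 48.52·627 + 52.01·154 = 52790.34.
Real GDP 2004 (at 1990 prices) = 18.38·521 + 30.47·627 + 51.03·154 = 36539.29.
Deflator = Nominal/Real × 100 = 52790.34/36539.29 × 100 = 144.476.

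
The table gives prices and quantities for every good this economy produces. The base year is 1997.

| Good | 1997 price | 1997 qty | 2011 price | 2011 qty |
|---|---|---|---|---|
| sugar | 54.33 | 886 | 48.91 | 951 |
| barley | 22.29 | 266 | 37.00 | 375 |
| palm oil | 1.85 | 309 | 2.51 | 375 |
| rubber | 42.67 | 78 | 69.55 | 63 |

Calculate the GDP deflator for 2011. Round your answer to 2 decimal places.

103.63

Nominal GDP 2011 = 48.91·951 + 37.00·375 + 2.51·375 + 69.55·63 = 65711.31.
Real GDP 2011 (at 1997 prices) = 54.33·951 + 22.29·375 + 1.85·375 + 42.67·63 = 63408.54.
Deflator = Nominal/Real × 100 = 65711.31/63408.54 × 100 = 103.632.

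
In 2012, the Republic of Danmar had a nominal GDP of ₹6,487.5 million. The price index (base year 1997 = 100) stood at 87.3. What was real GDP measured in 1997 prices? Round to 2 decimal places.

Real GDP = Nominal / (price index/100) = 6487.5 / 0.873 = 7431.27.

₹7,431.27 million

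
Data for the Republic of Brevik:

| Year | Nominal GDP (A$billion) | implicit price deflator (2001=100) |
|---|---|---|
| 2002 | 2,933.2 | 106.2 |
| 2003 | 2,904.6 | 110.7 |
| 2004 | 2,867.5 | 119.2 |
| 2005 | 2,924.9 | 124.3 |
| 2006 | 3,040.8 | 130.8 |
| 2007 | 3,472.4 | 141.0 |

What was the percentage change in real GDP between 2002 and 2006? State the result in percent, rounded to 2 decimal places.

Real GDP 2002 = 2933.2/1.062 = 2761.96.
Real GDP 2006 = 3040.8/1.308 = 2324.77.
Change = 2324.77/2761.96 − 1 = -0.1583.

-15.83%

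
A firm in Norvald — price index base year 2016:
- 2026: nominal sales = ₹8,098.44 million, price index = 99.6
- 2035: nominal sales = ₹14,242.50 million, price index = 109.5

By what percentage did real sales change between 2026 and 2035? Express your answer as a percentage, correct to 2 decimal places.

Real sales 2026 = 8098.44 / 0.996 = 8130.96.
Real sales 2035 = 14242.50 / 1.095 = 13006.85.
Real growth = 13006.85 / 8130.96 − 1 = 0.5997.

59.97%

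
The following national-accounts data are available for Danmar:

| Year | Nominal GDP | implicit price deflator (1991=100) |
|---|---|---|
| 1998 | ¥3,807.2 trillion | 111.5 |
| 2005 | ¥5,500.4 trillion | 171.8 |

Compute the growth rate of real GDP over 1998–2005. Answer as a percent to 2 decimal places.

Deflate each year: 1998 → 3807.2/1.115 = 3414.53; 2005 → 5500.4/1.718 = 3201.63.
So real GDP changed by 3201.63/3414.53 − 1 = -0.0624, i.e. -6.24%.

-6.24%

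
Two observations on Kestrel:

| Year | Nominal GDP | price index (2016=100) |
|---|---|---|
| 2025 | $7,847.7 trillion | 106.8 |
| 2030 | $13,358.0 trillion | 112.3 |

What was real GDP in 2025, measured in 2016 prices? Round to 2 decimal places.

$7,348.03 trillion

Real GDP = Nominal / (price index/100) = 7847.7 / 1.068 = 7348.03.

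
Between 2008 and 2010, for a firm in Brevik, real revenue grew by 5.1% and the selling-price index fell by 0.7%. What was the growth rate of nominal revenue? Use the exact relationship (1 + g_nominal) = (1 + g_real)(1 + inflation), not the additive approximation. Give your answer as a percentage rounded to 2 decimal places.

4.36%

(1 + g_nom) = (1 + g_real)(1 + π) = 1.0510 × 0.9930 = 1.04364.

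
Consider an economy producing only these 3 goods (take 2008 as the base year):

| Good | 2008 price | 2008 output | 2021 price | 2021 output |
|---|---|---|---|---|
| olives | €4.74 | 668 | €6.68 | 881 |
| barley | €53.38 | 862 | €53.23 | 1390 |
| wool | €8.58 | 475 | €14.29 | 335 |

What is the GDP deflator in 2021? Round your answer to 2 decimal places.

Nominal GDP 2021 = 6.68·881 + 53.23·1390 + 14.29·335 = 84661.93.
Real GDP 2021 (at 2008 prices) = 4.74·881 + 53.38·1390 + 8.58·335 = 81248.44.
Deflator = Nominal/Real × 100 = 84661.93/81248.44 × 100 = 104.201.

104.20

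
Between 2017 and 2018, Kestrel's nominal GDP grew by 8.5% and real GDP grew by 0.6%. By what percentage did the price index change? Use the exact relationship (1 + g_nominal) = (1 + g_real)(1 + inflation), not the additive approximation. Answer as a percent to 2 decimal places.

7.85%

(1 + g_nom) = (1 + g_real)(1 + π), so π = 1.0850 / 1.0060 − 1 = 0.07853.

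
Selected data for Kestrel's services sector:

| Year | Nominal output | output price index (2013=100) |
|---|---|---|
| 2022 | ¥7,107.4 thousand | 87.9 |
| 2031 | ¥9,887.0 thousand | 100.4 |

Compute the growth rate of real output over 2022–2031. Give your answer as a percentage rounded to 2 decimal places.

21.79%

Deflate each year: 2022 → 7107.4/0.879 = 8085.78; 2031 → 9887.0/1.004 = 9847.61.
So real output changed by 9847.61/8085.78 − 1 = 0.2179, i.e. 21.79%.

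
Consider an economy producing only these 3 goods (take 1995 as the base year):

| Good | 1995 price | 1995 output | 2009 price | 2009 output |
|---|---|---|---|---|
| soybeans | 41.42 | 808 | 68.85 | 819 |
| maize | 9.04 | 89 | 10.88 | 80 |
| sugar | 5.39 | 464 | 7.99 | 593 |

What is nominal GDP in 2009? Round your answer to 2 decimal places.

Nominal GDP 2009 = Σ (p_2009 × q_2009) = 68.85·819 + 10.88·80 + 7.99·593 = 61996.62.

61996.62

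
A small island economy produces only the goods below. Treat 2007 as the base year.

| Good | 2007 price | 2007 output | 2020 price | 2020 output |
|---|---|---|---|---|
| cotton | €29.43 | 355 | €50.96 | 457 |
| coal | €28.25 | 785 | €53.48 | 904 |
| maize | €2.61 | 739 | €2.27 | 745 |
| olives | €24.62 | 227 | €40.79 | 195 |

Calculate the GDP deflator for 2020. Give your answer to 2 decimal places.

177.73

Nominal GDP 2020 = 50.96·457 + 53.48·904 + 2.27·745 + 40.79·195 = 81279.84.
Real GDP 2020 (at 2007 prices) = 29.43·457 + 28.25·904 + 2.61·745 + 24.62·195 = 45732.86.
Deflator = Nominal/Real × 100 = 81279.84/45732.86 × 100 = 177.727.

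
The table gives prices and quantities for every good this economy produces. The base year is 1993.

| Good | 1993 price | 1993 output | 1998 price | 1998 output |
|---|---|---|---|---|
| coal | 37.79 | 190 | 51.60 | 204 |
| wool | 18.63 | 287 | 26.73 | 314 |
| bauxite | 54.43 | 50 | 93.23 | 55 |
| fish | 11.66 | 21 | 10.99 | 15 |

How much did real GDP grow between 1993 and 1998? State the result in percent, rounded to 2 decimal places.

Real GDP 1993 = Nominal GDP 1993 = 37.79·190 + 18.63·287 + 54.43·50 + 11.66·21 = 15493.27.
Real GDP 1998 (at 1993 prices) = 37.79·204 + 18.63·314 + 54.43·55 + 11.66·15 = 16727.53.
Real growth = 16727.53/15493.27 − 1 = 0.0797.

7.97%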